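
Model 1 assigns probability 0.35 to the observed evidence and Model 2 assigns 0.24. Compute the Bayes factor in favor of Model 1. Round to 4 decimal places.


BF = P(data|M1) / P(data|M2)
= 0.35 / 0.24 = 1.4583

1.4583


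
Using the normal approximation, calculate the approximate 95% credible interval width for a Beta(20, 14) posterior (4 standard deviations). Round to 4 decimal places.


Var(Beta) = 20*14/(34^2 * 35) = 0.0069
SD = 0.0832
Width ~ 4*SD = 0.3328

0.3328


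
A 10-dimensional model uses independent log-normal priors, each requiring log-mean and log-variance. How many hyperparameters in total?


Per parameter: 2 (log-mean and log-variance).
Total = 10 * 2 = 20

20


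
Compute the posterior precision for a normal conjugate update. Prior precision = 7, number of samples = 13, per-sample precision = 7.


tau_post = tau_0 + n * tau
= 7 + 13 * 7 = 98

98


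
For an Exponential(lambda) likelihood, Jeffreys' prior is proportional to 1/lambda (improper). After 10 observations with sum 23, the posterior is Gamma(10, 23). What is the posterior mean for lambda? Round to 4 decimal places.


Posterior = Gamma(n, sum_x) = Gamma(10, 23)
Posterior mean = shape/rate = 10/23
= 0.4348

0.4348


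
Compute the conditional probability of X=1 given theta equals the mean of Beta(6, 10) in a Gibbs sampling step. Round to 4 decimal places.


Mean of Beta(6, 10) = 0.375
P(X=1 | theta=0.375) = 0.375

0.375


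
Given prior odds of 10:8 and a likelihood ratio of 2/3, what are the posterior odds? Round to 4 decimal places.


Posterior odds = prior odds * LR
Prior odds = 10/8 = 1.25
LR = 2/3 = 0.6667
Posterior odds = 1.25 * 0.6667 = 0.8333

0.8333


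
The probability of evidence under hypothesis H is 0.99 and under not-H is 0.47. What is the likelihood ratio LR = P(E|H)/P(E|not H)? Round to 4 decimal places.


LR = 0.99 / 0.47
= 2.1064

2.1064


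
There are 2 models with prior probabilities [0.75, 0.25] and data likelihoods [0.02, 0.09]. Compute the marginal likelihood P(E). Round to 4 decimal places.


P(E) = sum over models of P(M_i) * P(E|M_i)
= 0.75*0.02 + 0.25*0.09
= 0.0375

0.0375


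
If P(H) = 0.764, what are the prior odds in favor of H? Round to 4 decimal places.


Prior odds = P(H) / (1 - P(H))
= 0.764 / 0.236
= 3.2373

3.2373


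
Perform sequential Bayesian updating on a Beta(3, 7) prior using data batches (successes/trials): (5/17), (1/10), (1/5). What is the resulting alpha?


Accumulate successes: 7
Posterior alpha = prior alpha + sum of successes
= 3 + 7 = 10

10


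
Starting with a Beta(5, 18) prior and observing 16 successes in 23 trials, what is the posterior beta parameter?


Posterior beta = prior beta + failures
Failures = 23 - 16 = 7
beta_post = 18 + 7 = 25

25


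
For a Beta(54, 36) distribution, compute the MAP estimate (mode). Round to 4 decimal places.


MAP = mode = (a-1)/(a+b-2)
= (54-1)/(54+36-2)
= 53/88 = 0.6023

0.6023


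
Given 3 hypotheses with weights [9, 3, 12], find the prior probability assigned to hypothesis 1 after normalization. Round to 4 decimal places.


To normalize, divide each weight by the sum of all weights.
Sum = 24
Prior(H1) = 9/24 = 0.375

0.375


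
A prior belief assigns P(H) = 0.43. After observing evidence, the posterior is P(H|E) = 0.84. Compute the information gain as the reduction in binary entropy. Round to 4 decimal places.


H(prior) = -0.43*log2(0.43) - 0.57*log2(0.57)
= 0.9858
H(post) = -0.84*log2(0.84) - 0.16*log2(0.16)
= 0.6343
IG = 0.9858 - 0.6343 = 0.3515

0.3515


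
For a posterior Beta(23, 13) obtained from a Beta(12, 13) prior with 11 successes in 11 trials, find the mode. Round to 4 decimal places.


Mode = (alpha - 1) / (alpha + beta - 2)
= 22 / 34
= 0.6471

0.6471


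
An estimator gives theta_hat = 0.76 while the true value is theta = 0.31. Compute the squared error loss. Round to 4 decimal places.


The squared error loss is (theta_hat - theta)^2
= (0.76 - 0.31)^2
= (0.45)^2 = 0.2025

0.2025


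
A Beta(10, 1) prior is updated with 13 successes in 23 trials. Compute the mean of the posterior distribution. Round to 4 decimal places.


After update: Beta(23, 11)
Mean = 23 / (23 + 11) = 23 / 34
= 0.6765

0.6765


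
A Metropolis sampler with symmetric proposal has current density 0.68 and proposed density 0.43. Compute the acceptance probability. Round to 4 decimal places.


For symmetric proposals, acceptance = min(1, pi(x*)/pi(x))
= min(1, 0.43/0.68)
= min(1, 0.6324) = 0.6324

0.6324


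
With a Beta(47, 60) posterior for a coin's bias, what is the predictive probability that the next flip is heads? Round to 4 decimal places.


The predictive probability equals the posterior mean.
P(next = heads) = alpha / (alpha + beta)
= 47 / 107 = 0.4393

0.4393


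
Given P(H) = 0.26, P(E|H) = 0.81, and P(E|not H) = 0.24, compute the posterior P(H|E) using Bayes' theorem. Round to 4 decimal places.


By Bayes' theorem: P(H|E) = P(E|H)*P(H) / P(E)
P(E) = P(E|H)*P(H) + P(E|not H)*P(not H)
P(E) = 0.81*0.26 + 0.24*0.74 = 0.3882
P(H|E) = 0.81*0.26 / 0.3882 = 0.5425

0.5425


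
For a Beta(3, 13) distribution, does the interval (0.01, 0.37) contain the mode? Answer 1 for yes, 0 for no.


Mode of Beta(a,b) = (a-1)/(a+b-2)
= (3-1)/(3+13-2) = 0.1429
Check: 0.01 <= 0.1429 <= 0.37?
Result: 1

1


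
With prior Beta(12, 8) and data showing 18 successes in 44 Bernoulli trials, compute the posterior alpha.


Conjugate update: alpha_posterior = alpha_prior + k
= 12 + 18 = 30

30


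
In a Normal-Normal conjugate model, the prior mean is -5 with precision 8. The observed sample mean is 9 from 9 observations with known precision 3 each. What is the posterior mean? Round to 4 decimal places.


Posterior precision = tau0 + n*tau = 8 + 9*3 = 35
Posterior mean = (tau0*mu0 + n*tau*xbar) / posterior_precision
= (8*-5 + 9*3*9) / 35
= 203 / 35 = 5.8

5.8


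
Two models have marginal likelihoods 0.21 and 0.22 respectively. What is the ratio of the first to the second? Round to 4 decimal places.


Evidence ratio = 0.21 / 0.22
= 0.9545

0.9545


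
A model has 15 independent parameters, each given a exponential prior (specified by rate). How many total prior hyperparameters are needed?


Each exponential prior needs 1 hyperparameter (rate).
Total = 1 * 15 = 15

15


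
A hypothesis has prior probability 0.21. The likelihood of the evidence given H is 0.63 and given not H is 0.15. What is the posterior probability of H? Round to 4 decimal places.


Using Bayes' theorem:
P(E) = 0.21 * 0.63 + 0.79 * 0.15
P(E) = 0.2508
P(H|E) = (0.21 * 0.63) / 0.2508 = 0.5275

0.5275


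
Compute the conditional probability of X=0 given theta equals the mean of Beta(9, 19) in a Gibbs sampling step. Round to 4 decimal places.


Mean of Beta(9, 19) = 0.3214
P(X=0 | theta=0.3214) = 0.6786

0.6786


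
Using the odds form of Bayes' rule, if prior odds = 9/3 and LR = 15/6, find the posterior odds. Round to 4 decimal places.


Bayes' rule in odds form: posterior odds = prior odds * LR
= (9 * 15) / (3 * 6)
= 135/18 = 7.5

7.5


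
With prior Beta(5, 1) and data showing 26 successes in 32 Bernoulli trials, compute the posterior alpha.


Conjugate update: alpha_posterior = alpha_prior + k
= 5 + 26 = 31

31


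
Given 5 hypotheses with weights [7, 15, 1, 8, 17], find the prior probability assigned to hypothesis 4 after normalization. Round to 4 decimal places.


To normalize, divide each weight by the sum of all weights.
Sum = 48
Prior(H4) = 8/48 = 0.1667

0.1667


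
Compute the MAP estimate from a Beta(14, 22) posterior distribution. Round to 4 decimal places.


MAP = mode of Beta distribution
= (alpha - 1)/(alpha + beta - 2)
= (14-1)/(14+22-2)
= 13/34 = 0.3824

0.3824


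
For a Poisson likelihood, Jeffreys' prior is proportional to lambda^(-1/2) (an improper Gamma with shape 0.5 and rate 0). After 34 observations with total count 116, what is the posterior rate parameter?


Jeffreys' prior for Poisson is proportional to lambda^(-1/2).
Posterior is Gamma(0.5 + S, 0 + n) = Gamma(0.5 + 116, 34).
Posterior rate = 0 + n = 34

34.0


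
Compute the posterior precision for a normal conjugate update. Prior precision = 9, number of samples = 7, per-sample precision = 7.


tau_post = tau_0 + n * tau
= 9 + 7 * 7 = 58

58


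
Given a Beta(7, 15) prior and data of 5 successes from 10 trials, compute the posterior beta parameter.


Number of failures = 10 - 5 = 5
Posterior beta = 15 + 5 = 20

20


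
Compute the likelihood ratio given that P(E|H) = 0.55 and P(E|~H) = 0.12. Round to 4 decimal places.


LR = P(E|H) / P(E|~H)
= 0.55 / 0.12 = 4.5833

4.5833


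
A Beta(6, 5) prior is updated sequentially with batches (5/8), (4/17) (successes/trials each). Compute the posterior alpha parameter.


Sequential conjugate updating is equivalent to a single batch update.
Total successes across all batches = 9
alpha_posterior = alpha_prior + total_successes = 6 + 9
= 15

15


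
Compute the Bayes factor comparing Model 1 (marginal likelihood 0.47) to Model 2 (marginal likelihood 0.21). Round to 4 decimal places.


BF12 = marginal likelihood of M1 / marginal likelihood of M2
= 0.47/0.21
= 2.2381

2.2381


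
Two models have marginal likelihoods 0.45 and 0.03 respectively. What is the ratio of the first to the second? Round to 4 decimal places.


Evidence ratio = 0.45 / 0.03
= 15.0

15.0


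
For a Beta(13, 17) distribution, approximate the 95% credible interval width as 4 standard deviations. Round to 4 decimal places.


Variance of Beta(a,b) = ab / ((a+b)^2 * (a+b+1))
= 13*17 / ((30)^2 * 31)
= 0.0079
SD = sqrt(0.0079) = 0.089
Width = 4 * SD = 0.356

0.356


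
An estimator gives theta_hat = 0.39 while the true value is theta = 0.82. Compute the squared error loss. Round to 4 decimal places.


The squared error loss is (theta_hat - theta)^2
= (0.39 - 0.82)^2
= (-0.43)^2 = 0.1849

0.1849


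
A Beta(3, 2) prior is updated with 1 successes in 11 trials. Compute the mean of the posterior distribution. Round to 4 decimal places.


After update: Beta(4, 12)
Mean = 4 / (4 + 12) = 4 / 16
= 0.25

0.25


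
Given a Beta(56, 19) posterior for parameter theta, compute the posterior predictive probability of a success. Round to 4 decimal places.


For a Beta-Bernoulli model, the predictive probability is the mean:
P(success) = 56/(56+19) = 56/75 = 0.7467

0.7467


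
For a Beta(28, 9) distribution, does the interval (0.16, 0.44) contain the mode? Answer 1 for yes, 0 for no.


Mode of Beta(a,b) = (a-1)/(a+b-2)
= (28-1)/(28+9-2) = 0.7714
Check: 0.16 <= 0.7714 <= 0.44?
Result: 0

0


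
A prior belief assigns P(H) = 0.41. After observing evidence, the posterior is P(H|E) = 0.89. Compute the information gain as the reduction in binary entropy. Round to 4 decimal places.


H(prior) = -0.41*log2(0.41) - 0.59*log2(0.59)
= 0.9765
H(post) = -0.89*log2(0.89) - 0.11*log2(0.11)
= 0.4999
IG = 0.9765 - 0.4999 = 0.4766

0.4766


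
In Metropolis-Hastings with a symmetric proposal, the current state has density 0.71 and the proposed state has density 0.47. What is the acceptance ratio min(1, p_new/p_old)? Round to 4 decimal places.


Ratio = p_new / p_old = 0.47 / 0.71 = 0.662
Acceptance = min(1, 0.662) = 0.662

0.662


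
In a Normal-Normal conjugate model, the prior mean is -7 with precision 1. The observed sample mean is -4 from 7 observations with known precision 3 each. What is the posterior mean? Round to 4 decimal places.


Posterior precision = tau0 + n*tau = 1 + 7*3 = 22
Posterior mean = (tau0*mu0 + n*tau*xbar) / posterior_precision
= (1*-7 + 7*3*-4) / 22
= -91 / 22 = -4.1364

-4.1364


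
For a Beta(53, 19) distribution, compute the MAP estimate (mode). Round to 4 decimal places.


MAP = mode = (a-1)/(a+b-2)
= (53-1)/(53+19-2)
= 52/70 = 0.7429

0.7429


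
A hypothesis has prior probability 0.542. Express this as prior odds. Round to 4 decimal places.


Odds = P(H) / P(not H) = 0.542 / 0.458
= 1.1834

1.1834


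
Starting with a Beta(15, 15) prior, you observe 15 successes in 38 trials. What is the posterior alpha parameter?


For a Beta-Binomial conjugate model:
Posterior alpha = prior alpha + number of successes
= 15 + 15 = 30

30


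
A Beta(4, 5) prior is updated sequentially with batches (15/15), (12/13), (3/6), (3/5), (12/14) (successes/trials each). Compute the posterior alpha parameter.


Sequential conjugate updating is equivalent to a single batch update.
Total successes across all batches = 45
alpha_posterior = alpha_prior + total_successes = 4 + 45
= 49

49


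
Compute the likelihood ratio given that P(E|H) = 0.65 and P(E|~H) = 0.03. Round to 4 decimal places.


LR = P(E|H) / P(E|~H)
= 0.65 / 0.03 = 21.6667

21.6667


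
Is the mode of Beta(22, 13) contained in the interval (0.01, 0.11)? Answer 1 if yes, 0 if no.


Mode = (a-1)/(a+b-2) = 21/33 = 0.6364
Interval: (0.01, 0.11)
Contains mode? 0

0


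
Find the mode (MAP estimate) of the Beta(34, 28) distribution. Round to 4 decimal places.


For Beta(a,b) with a,b > 1:
Mode = (a-1)/(a+b-2) = (34-1)/(62-2)
= 33/60 = 0.55

0.55


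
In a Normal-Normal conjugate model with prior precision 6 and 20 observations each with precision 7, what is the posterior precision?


Posterior precision = prior precision + n * observation precision
= 6 + 20 * 7
= 6 + 140 = 146

146


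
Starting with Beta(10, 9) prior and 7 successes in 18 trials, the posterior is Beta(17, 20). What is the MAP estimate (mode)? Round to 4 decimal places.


The mode of Beta(a, b) when a > 1 and b > 1 is (a-1)/(a+b-2)
= (17 - 1) / (17 + 20 - 2)
= 16 / 35
= 0.4571

0.4571


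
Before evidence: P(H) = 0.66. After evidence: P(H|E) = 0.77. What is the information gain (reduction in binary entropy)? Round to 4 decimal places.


Prior entropy = 0.9248
Posterior entropy = 0.778
Information gain = 0.9248 - 0.778 = 0.1468

0.1468


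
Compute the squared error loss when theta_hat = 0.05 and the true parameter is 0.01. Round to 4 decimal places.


L = (theta_hat - theta_true)^2
= (0.05 - 0.01)^2
= 0.04^2 = 0.0016

0.0016


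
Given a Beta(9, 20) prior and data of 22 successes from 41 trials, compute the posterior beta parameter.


Number of failures = 41 - 22 = 19
Posterior beta = 20 + 19 = 39

39


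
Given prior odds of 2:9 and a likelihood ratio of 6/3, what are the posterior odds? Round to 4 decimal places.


Posterior odds = prior odds * LR
Prior odds = 2/9 = 0.2222
LR = 6/3 = 2.0
Posterior odds = 0.2222 * 2.0 = 0.4444

0.4444


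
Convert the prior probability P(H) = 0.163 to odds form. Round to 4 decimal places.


P(not H) = 1 - 0.163 = 0.837
Odds = 0.163 / 0.837 = 0.1947

0.1947


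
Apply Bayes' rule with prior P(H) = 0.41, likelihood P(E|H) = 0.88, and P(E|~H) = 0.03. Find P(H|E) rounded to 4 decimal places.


Step 1: Compute marginal P(E) = P(E|H)P(H) + P(E|~H)P(~H)
= 0.88*0.41 + 0.03*0.59 = 0.3785
Step 2: P(H|E) = P(E|H)P(H)/P(E) = 0.3608/0.3785
= 0.9532

0.9532


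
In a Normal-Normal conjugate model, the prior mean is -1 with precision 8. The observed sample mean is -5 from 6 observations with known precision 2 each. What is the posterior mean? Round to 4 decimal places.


Posterior precision = tau0 + n*tau = 8 + 6*2 = 20
Posterior mean = (tau0*mu0 + n*tau*xbar) / posterior_precision
= (8*-1 + 6*2*-5) / 20
= -68 / 20 = -3.4

-3.4


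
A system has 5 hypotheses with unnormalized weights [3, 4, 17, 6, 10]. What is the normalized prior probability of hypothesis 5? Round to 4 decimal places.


The normalized prior is the weight divided by the total.
Total weight = 40
P(H5) = 10 / 40 = 0.25

0.25


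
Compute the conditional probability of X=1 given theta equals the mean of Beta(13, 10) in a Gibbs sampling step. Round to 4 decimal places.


Mean of Beta(13, 10) = 0.5652
P(X=1 | theta=0.5652) = 0.5652

0.5652


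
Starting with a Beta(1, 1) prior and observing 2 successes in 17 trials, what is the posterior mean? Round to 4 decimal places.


Posterior parameters: alpha = 1 + 2 = 3
beta = 1 + 15 = 16
Posterior mean = alpha / (alpha + beta) = 3 / 19
= 0.1579

0.1579


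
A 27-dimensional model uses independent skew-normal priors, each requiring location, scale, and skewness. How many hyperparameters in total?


Per parameter: 3 (location, scale, and skewness).
Total = 27 * 3 = 81

81


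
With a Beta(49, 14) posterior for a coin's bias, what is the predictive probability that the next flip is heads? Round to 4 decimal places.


The predictive probability equals the posterior mean.
P(next = heads) = alpha / (alpha + beta)
= 49 / 63 = 0.7778

0.7778


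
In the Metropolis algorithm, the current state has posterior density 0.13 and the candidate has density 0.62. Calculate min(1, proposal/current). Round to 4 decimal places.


Ratio = 0.62/0.13 = 4.7692
Acceptance probability = min(1, 4.7692)
= 1.0

1.0


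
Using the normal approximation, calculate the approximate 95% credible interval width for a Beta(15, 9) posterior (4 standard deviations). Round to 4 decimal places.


Var(Beta) = 15*9/(24^2 * 25) = 0.0094
SD = 0.0968
Width ~ 4*SD = 0.3873

0.3873


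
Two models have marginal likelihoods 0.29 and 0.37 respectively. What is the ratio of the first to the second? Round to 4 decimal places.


Evidence ratio = 0.29 / 0.37
= 0.7838

0.7838


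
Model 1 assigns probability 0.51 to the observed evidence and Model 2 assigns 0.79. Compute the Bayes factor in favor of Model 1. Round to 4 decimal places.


BF = P(data|M1) / P(data|M2)
= 0.51 / 0.79 = 0.6456

0.6456


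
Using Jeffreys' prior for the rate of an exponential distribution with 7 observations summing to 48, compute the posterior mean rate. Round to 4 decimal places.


Jeffreys' prior leads to posterior Gamma(7, 48).
Mean = 7/48 = 0.1458

0.1458


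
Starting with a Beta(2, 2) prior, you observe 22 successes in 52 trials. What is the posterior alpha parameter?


For a Beta-Binomial conjugate model:
Posterior alpha = prior alpha + number of successes
= 2 + 22 = 24

24


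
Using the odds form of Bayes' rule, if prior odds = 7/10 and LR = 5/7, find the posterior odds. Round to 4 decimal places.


Bayes' rule in odds form: posterior odds = prior odds * LR
= (7 * 5) / (10 * 7)
= 35/70 = 0.5

0.5


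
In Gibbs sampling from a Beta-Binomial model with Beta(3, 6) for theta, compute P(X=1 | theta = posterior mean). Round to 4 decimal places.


Posterior mean = alpha/(alpha+beta) = 3/9 = 0.3333
P(X=1|theta=mean) = theta = 0.3333

0.3333


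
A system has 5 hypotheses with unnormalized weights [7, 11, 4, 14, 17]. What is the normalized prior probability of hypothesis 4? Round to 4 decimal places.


The normalized prior is the weight divided by the total.
Total weight = 53
P(H4) = 14 / 53 = 0.2642

0.2642


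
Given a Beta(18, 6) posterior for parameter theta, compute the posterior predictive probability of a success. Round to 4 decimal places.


For a Beta-Bernoulli model, the predictive probability is the mean:
P(success) = 18/(18+6) = 18/24 = 0.75

0.75


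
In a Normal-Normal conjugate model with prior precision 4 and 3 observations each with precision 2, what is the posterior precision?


Posterior precision = prior precision + n * observation precision
= 4 + 3 * 2
= 4 + 6 = 10

10


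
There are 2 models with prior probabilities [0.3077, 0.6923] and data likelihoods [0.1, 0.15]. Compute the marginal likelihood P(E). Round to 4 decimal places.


P(E) = sum over models of P(M_i) * P(E|M_i)
= 0.3077*0.1 + 0.6923*0.15
= 0.1346

0.1346


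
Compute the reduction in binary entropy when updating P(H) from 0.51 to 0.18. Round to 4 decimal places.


H_before = -p*log2(p) - (1-p)*log2(1-p) for p=0.51: 0.9997
H_after for p=0.18: 0.6801
Reduction = 0.9997 - 0.6801 = 0.3196

0.3196


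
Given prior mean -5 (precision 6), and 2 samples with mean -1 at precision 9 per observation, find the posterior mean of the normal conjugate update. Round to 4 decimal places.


The posterior mean is a precision-weighted average of prior and data.
Post. prec. = 6 + 18 = 24
Post. mean = (-30 + -18)/24 = -48/24 = -2.0

-2.0


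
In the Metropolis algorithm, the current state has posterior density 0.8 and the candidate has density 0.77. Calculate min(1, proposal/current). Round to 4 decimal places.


Ratio = 0.77/0.8 = 0.9625
Acceptance probability = min(1, 0.9625)
= 0.9625

0.9625


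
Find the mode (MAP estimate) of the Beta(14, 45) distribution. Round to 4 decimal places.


For Beta(a,b) with a,b > 1:
Mode = (a-1)/(a+b-2) = (14-1)/(59-2)
= 13/57 = 0.2281

0.2281


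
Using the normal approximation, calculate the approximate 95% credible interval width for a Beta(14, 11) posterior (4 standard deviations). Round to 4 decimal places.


Var(Beta) = 14*11/(25^2 * 26) = 0.0095
SD = 0.0973
Width ~ 4*SD = 0.3894

0.3894


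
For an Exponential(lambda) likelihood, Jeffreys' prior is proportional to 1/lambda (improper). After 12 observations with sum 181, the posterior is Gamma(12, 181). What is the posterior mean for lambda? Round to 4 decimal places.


Posterior = Gamma(n, sum_x) = Gamma(12, 181)
Posterior mean = shape/rate = 12/181
= 0.0663

0.0663


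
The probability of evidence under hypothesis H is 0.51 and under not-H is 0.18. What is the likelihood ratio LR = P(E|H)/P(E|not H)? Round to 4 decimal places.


LR = 0.51 / 0.18
= 2.8333

2.8333


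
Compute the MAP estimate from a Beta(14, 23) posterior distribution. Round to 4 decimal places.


MAP = mode of Beta distribution
= (alpha - 1)/(alpha + beta - 2)
= (14-1)/(14+23-2)
= 13/35 = 0.3714

0.3714


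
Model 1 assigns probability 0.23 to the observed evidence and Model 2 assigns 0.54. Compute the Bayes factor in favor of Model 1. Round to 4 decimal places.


BF = P(data|M1) / P(data|M2)
= 0.23 / 0.54 = 0.4259

0.4259


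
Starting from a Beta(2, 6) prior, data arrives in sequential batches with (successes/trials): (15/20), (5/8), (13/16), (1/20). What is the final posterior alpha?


In sequential Bayesian updating, we sum all successes.
Total successes = 34
Final alpha = 2 + 34 = 36

36


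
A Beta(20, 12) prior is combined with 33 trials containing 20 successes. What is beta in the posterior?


In conjugate updating:
beta_posterior = beta_prior + (n - k)
= 12 + (33 - 20)
= 12 + 13 = 25

25


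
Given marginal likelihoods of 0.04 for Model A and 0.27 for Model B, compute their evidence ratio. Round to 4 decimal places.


Ratio = ML(A) / ML(B) = 0.04/0.27
= 0.1481

0.1481


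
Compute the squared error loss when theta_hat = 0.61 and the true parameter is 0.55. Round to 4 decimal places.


L = (theta_hat - theta_true)^2
= (0.61 - 0.55)^2
= 0.06^2 = 0.0036

0.0036


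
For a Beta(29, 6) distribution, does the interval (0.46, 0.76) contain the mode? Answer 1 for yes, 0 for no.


Mode of Beta(a,b) = (a-1)/(a+b-2)
= (29-1)/(29+6-2) = 0.8485
Check: 0.46 <= 0.8485 <= 0.76?
Result: 0

0


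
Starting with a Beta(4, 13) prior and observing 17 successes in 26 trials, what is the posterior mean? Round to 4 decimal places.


Posterior parameters: alpha = 4 + 17 = 21
beta = 13 + 9 = 22
Posterior mean = alpha / (alpha + beta) = 21 / 43
= 0.4884

0.4884


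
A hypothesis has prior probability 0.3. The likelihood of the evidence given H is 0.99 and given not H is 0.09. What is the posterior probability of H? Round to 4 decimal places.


Using Bayes' theorem:
P(E) = 0.3 * 0.99 + 0.7 * 0.09
P(E) = 0.36
P(H|E) = (0.3 * 0.99) / 0.36 = 0.825

0.825


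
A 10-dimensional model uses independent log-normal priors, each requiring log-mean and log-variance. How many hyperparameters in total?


Per parameter: 2 (log-mean and log-variance).
Total = 10 * 2 = 20

20


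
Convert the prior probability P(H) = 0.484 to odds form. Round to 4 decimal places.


P(not H) = 1 - 0.484 = 0.516
Odds = 0.484 / 0.516 = 0.938

0.938


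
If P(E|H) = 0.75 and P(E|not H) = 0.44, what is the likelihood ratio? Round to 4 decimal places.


Likelihood ratio = P(E|H) / P(E|not H)
= 0.75 / 0.44
= 1.7045

1.7045


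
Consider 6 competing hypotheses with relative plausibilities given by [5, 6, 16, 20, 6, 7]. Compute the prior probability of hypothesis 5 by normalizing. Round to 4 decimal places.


Sum of weights = 5 + 6 + 16 + 20 + 6 + 7 = 60
Normalized prior for H5 = 6 / 60
= 0.1

0.1


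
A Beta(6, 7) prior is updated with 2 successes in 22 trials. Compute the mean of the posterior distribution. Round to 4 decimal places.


After update: Beta(8, 27)
Mean = 8 / (8 + 27) = 8 / 35
= 0.2286

0.2286


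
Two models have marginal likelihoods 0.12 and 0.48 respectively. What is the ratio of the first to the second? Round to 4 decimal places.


Evidence ratio = 0.12 / 0.48
= 0.25

0.25


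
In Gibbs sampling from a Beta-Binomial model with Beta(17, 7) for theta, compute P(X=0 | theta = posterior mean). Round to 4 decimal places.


Posterior mean = alpha/(alpha+beta) = 17/24 = 0.7083
P(X=0|theta=mean) = 1 - theta = 0.2917

0.2917


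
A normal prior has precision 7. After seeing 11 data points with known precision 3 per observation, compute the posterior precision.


In the conjugate normal model, precisions add:
tau_posterior = tau_prior + n * tau_data
= 7 + 11*3 = 40

40


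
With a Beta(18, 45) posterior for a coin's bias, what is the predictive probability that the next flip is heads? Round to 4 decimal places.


The predictive probability equals the posterior mean.
P(next = heads) = alpha / (alpha + beta)
= 18 / 63 = 0.2857

0.2857


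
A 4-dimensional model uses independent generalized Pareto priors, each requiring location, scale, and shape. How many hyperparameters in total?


Per parameter: 3 (location, scale, and shape).
Total = 4 * 3 = 12

12


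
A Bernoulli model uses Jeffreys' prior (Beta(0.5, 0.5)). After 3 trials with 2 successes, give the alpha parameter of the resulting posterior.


Posterior = Beta(prior_alpha + successes, prior_beta + failures)
= Beta(0.5 + 2, 0.5 + 1)
Posterior alpha = 0.5 + k = 0.5 + 2 = 2.5

2.5


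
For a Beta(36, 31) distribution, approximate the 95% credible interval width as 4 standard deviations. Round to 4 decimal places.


Variance of Beta(a,b) = ab / ((a+b)^2 * (a+b+1))
= 36*31 / ((67)^2 * 68)
= 0.0037
SD = sqrt(0.0037) = 0.0605
Width = 4 * SD = 0.2419

0.2419


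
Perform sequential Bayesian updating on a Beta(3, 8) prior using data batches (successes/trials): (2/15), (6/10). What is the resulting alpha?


Accumulate successes: 8
Posterior alpha = prior alpha + sum of successes
= 3 + 8 = 11

11


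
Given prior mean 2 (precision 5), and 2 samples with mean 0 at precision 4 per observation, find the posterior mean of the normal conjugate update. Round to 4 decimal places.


The posterior mean is a precision-weighted average of prior and data.
Post. prec. = 5 + 8 = 13
Post. mean = (10 + 0)/13 = 10/13 = 0.7692

0.7692


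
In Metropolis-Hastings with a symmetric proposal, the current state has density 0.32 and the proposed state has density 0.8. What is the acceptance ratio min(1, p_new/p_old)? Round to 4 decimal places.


Ratio = p_new / p_old = 0.8 / 0.32 = 2.5
Acceptance = min(1, 2.5) = 1.0

1.0


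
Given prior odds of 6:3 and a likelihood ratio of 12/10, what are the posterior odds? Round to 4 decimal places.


Posterior odds = prior odds * LR
Prior odds = 6/3 = 2.0
LR = 12/10 = 1.2
Posterior odds = 2.0 * 1.2 = 2.4

2.4


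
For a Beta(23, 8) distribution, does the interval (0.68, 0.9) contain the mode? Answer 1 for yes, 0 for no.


Mode of Beta(a,b) = (a-1)/(a+b-2)
= (23-1)/(23+8-2) = 0.7586
Check: 0.68 <= 0.7586 <= 0.9?
Result: 1

1


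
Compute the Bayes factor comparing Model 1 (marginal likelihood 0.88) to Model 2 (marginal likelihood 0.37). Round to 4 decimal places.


BF12 = marginal likelihood of M1 / marginal likelihood of M2
= 0.88/0.37
= 2.3784

2.3784


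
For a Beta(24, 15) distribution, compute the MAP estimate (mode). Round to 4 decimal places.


MAP = mode = (a-1)/(a+b-2)
= (24-1)/(24+15-2)
= 23/37 = 0.6216

0.6216


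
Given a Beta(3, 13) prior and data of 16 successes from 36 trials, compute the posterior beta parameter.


Number of failures = 36 - 16 = 20
Posterior beta = 13 + 20 = 33

33


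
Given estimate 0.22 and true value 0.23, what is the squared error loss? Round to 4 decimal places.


Squared error = (estimate - true)^2
Difference = -0.01
Loss = -0.01^2 = 0.0001

0.0001


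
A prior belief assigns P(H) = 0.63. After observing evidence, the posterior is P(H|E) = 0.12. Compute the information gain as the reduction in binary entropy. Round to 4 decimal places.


H(prior) = -0.63*log2(0.63) - 0.37*log2(0.37)
= 0.9507
H(post) = -0.12*log2(0.12) - 0.88*log2(0.88)
= 0.5294
IG = 0.9507 - 0.5294 = 0.4213

0.4213


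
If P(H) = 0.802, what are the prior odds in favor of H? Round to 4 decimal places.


Prior odds = P(H) / (1 - P(H))
= 0.802 / 0.198
= 4.0505

4.0505


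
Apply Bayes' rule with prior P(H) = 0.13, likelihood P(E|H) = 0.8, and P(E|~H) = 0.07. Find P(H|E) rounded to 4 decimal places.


Step 1: Compute marginal P(E) = P(E|H)P(H) + P(E|~H)P(~H)
= 0.8*0.13 + 0.07*0.87 = 0.1649
Step 2: P(H|E) = P(E|H)P(H)/P(E) = 0.104/0.1649
= 0.6307

0.6307


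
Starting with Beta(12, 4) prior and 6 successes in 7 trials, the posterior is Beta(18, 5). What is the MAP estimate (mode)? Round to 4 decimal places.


The mode of Beta(a, b) when a > 1 and b > 1 is (a-1)/(a+b-2)
= (18 - 1) / (18 + 5 - 2)
= 17 / 21
= 0.8095

0.8095


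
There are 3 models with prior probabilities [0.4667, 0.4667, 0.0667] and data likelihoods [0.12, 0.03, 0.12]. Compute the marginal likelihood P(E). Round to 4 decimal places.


P(E) = sum over models of P(M_i) * P(E|M_i)
= 0.4667*0.12 + 0.4667*0.03 + 0.0667*0.12
= 0.078

0.078


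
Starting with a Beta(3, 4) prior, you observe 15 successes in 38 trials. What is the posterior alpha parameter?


For a Beta-Binomial conjugate model:
Posterior alpha = prior alpha + number of successes
= 3 + 15 = 18

18


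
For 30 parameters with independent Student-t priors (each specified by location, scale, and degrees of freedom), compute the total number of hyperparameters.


A Student-t prior has 3 hyperparameters per parameter.
Total = 30 * 3 = 90

90


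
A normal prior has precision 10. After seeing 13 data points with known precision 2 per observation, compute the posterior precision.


In the conjugate normal model, precisions add:
tau_posterior = tau_prior + n * tau_data
= 10 + 13*2 = 36

36


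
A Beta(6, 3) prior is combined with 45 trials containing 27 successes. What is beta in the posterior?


In conjugate updating:
beta_posterior = beta_prior + (n - k)
= 3 + (45 - 27)
= 3 + 18 = 21

21


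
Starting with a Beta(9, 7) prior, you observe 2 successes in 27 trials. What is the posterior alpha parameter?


For a Beta-Binomial conjugate model:
Posterior alpha = prior alpha + number of successes
= 9 + 2 = 11

11


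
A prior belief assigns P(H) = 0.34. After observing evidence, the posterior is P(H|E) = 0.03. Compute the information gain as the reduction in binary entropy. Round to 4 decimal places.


H(prior) = -0.34*log2(0.34) - 0.66*log2(0.66)
= 0.9248
H(post) = -0.03*log2(0.03) - 0.97*log2(0.97)
= 0.1944
IG = 0.9248 - 0.1944 = 0.7304

0.7304


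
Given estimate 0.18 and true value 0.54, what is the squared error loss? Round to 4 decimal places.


Squared error = (estimate - true)^2
Difference = -0.36
Loss = -0.36^2 = 0.1296

0.1296


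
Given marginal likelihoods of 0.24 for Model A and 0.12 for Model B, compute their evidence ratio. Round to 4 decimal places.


Ratio = ML(A) / ML(B) = 0.24/0.12
= 2.0

2.0


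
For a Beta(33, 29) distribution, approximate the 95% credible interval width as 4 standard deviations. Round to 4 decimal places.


Variance of Beta(a,b) = ab / ((a+b)^2 * (a+b+1))
= 33*29 / ((62)^2 * 63)
= 0.004
SD = sqrt(0.004) = 0.0629
Width = 4 * SD = 0.2515

0.2515


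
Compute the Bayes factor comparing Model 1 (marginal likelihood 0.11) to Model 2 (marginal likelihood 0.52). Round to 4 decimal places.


BF12 = marginal likelihood of M1 / marginal likelihood of M2
= 0.11/0.52
= 0.2115

0.2115


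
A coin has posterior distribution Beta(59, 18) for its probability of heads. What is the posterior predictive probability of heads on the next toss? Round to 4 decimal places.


Posterior predictive = E[theta] = alpha/(alpha+beta)
= 59/77
= 0.7662

0.7662


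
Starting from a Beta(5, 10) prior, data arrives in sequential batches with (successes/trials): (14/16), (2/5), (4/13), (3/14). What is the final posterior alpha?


In sequential Bayesian updating, we sum all successes.
Total successes = 23
Final alpha = 5 + 23 = 28

28


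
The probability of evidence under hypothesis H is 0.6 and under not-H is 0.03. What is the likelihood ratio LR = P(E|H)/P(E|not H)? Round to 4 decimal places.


LR = 0.6 / 0.03
= 20.0

20.0


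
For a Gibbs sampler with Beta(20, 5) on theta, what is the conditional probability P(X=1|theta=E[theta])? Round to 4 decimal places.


E[theta] = 20/(20+5) = 0.8
P(X=1|theta) = theta = 0.8

0.8


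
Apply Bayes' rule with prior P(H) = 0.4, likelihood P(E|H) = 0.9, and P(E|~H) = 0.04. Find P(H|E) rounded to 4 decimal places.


Step 1: Compute marginal P(E) = P(E|H)P(H) + P(E|~H)P(~H)
= 0.9*0.4 + 0.04*0.6 = 0.384
Step 2: P(H|E) = P(E|H)P(H)/P(E) = 0.36/0.384
= 0.9375

0.9375


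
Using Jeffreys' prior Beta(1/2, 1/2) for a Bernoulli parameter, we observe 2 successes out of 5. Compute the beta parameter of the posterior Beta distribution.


Conjugate update: Beta(0.5 + k, 0.5 + n - k).
k = 2, n - k = 3
Posterior beta = 0.5 + (n - k) = 0.5 + 3 = 3.5

3.5


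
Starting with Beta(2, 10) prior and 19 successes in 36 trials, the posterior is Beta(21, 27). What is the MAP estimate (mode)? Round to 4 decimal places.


The mode of Beta(a, b) when a > 1 and b > 1 is (a-1)/(a+b-2)
= (21 - 1) / (21 + 27 - 2)
= 20 / 46
= 0.4348

0.4348


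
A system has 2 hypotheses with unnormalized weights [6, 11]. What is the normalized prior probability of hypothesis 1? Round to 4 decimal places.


The normalized prior is the weight divided by the total.
Total weight = 17
P(H1) = 6 / 17 = 0.3529

0.3529


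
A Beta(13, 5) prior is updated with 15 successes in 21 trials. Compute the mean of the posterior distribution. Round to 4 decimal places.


After update: Beta(28, 11)
Mean = 28 / (28 + 11) = 28 / 39
= 0.7179

0.7179


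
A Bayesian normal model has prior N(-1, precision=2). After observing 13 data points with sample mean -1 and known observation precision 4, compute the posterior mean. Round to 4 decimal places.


Posterior mean = (prior_precision * prior_mean + n * data_precision * data_mean) / (prior_precision + n * data_precision)
Numerator = 2*-1 + 13*4*-1 = -54
Denominator = 2 + 13*4 = 54
Posterior mean = -1.0

-1.0


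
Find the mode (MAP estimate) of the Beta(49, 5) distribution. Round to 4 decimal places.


For Beta(a,b) with a,b > 1:
Mode = (a-1)/(a+b-2) = (49-1)/(54-2)
= 48/52 = 0.9231

0.9231


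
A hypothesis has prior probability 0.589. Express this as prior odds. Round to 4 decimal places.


Odds = P(H) / P(not H) = 0.589 / 0.411
= 1.4331

1.4331


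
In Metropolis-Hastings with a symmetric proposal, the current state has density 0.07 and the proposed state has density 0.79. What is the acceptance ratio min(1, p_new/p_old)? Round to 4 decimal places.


Ratio = p_new / p_old = 0.79 / 0.07 = 11.2857
Acceptance = min(1, 11.2857) = 1.0

1.0


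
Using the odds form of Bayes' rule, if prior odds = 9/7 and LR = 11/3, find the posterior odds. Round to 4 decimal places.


Bayes' rule in odds form: posterior odds = prior odds * LR
= (9 * 11) / (7 * 3)
= 99/21 = 4.7143

4.7143


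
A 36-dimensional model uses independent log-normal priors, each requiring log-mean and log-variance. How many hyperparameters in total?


Per parameter: 2 (log-mean and log-variance).
Total = 36 * 2 = 72

72


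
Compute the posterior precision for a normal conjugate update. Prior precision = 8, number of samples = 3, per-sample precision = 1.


tau_post = tau_0 + n * tau
= 8 + 3 * 1 = 11

11


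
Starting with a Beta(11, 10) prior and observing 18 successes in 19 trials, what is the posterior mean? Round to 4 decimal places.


Posterior parameters: alpha = 11 + 18 = 29
beta = 10 + 1 = 11
Posterior mean = alpha / (alpha + beta) = 29 / 40
= 0.725

0.725


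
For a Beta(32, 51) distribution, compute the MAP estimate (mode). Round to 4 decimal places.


MAP = mode = (a-1)/(a+b-2)
= (32-1)/(32+51-2)
= 31/81 = 0.3827

0.3827


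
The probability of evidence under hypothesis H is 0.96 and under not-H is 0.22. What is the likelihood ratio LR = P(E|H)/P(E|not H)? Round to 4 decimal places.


LR = 0.96 / 0.22
= 4.3636

4.3636


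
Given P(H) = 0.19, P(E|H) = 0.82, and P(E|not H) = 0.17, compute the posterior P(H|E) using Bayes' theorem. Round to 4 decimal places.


By Bayes' theorem: P(H|E) = P(E|H)*P(H) / P(E)
P(E) = P(E|H)*P(H) + P(E|not H)*P(not H)
P(E) = 0.82*0.19 + 0.17*0.81 = 0.2935
P(H|E) = 0.82*0.19 / 0.2935 = 0.5308

0.5308


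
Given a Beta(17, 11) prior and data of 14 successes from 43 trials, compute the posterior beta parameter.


Number of failures = 43 - 14 = 29
Posterior beta = 11 + 29 = 40

40


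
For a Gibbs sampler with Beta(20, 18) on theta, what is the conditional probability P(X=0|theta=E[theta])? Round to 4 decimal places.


E[theta] = 20/(20+18) = 0.5263
P(X=0|theta) = 1 - theta = 0.4737

0.4737


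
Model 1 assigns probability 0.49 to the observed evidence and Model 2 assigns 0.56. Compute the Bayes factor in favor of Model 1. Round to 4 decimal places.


BF = P(data|M1) / P(data|M2)
= 0.49 / 0.56 = 0.875

0.875


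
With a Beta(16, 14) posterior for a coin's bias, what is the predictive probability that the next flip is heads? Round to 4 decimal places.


The predictive probability equals the posterior mean.
P(next = heads) = alpha / (alpha + beta)
= 16 / 30 = 0.5333

0.5333


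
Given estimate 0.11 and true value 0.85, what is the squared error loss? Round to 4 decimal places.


Squared error = (estimate - true)^2
Difference = -0.74
Loss = -0.74^2 = 0.5476

0.5476


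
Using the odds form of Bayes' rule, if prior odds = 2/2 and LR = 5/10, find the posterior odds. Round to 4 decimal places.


Bayes' rule in odds form: posterior odds = prior odds * LR
= (2 * 5) / (2 * 10)
= 10/20 = 0.5

0.5


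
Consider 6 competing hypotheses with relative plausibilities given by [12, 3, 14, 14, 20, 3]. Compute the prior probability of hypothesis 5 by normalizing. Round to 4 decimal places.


Sum of weights = 12 + 3 + 14 + 14 + 20 + 3 = 66
Normalized prior for H5 = 20 / 66
= 0.303

0.303


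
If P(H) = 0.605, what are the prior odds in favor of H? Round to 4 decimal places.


Prior odds = P(H) / (1 - P(H))
= 0.605 / 0.395
= 1.5316

1.5316


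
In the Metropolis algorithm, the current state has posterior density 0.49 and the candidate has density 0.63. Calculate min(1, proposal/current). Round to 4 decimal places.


Ratio = 0.63/0.49 = 1.2857
Acceptance probability = min(1, 1.2857)
= 1.0

1.0


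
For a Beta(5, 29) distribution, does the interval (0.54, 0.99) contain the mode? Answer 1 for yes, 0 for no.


Mode of Beta(a,b) = (a-1)/(a+b-2)
= (5-1)/(5+29-2) = 0.125
Check: 0.54 <= 0.125 <= 0.99?
Result: 0

0


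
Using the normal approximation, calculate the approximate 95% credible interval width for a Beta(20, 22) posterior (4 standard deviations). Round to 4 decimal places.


Var(Beta) = 20*22/(42^2 * 43) = 0.0058
SD = 0.0762
Width ~ 4*SD = 0.3047

0.3047
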